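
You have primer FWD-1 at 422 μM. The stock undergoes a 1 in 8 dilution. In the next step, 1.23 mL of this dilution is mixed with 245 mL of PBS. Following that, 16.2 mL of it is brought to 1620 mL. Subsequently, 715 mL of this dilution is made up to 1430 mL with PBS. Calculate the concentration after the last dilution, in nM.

Overall dilution factor = 8 × 200.2 × 100 × 2 = 3.20 × 10⁵.
422 μM / 3.20 × 10⁵ = 1.32 × 10⁻³ μM = 1.32 nM.

1.32 nM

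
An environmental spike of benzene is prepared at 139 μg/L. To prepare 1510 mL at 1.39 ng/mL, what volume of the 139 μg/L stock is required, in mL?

15.1 mL

1.39 ng/mL = 1.39 μg/L.
V₁ = C₂V₂/C₁ = 1.39 × 1510 / 139 = 15.1 mL.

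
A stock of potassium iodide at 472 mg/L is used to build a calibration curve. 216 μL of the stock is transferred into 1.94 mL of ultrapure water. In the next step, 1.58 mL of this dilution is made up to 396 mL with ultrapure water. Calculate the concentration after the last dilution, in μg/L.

189 μg/L

Overall dilution factor = 9.981 × 250.6 = 2502.
472 mg/L / 2502 = 0.189 mg/L = 189 μg/L.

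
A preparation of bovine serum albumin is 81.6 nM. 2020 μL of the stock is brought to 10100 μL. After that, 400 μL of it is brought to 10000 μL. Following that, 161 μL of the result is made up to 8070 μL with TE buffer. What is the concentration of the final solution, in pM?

13.0 pM

Overall dilution factor = 5 × 25 × 50.12 = 6266.
81.6 nM / 6266 = 0.0130 nM = 13.0 pM.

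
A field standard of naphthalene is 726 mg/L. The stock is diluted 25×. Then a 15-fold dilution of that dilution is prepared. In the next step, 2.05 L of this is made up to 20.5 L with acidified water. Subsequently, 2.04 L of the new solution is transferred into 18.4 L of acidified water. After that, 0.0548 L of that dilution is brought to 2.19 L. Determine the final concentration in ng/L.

483 ng/L

Overall dilution factor = 25 × 15 × 10 × 10.02 × 39.96 = 1.50 × 10⁶.
726 mg/L / 1.50 × 10⁶ = 4.83 × 10⁻⁴ mg/L = 483 ng/L.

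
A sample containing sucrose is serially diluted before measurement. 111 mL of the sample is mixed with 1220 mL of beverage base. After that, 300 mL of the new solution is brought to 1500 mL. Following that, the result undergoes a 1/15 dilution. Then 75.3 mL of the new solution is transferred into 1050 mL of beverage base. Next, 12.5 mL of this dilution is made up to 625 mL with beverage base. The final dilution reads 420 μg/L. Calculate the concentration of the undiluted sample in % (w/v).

28.2 % (w/v)

Overall dilution factor = 11.99 × 5 × 15 × 14.94 × 50 = 6.72 × 10⁵.
Original = 420 μg/L × 6.72 × 10⁵ = 2.82 × 10⁸ μg/L = 28.2 % (w/v).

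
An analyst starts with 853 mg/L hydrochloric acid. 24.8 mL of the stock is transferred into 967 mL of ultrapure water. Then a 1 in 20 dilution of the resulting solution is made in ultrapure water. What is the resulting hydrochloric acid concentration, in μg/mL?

Overall dilution factor = 39.99 × 20 = 800.
853 mg/L / 800 = 1.07 mg/L = 1.07 μg/mL.

1.07 μg/mL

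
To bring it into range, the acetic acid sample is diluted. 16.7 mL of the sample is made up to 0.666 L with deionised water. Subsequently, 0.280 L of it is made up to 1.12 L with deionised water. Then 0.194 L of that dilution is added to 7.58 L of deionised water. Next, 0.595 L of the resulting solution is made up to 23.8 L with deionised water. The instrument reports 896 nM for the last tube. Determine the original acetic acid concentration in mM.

229 mM

Overall dilution factor = 39.88 × 4 × 40.07 × 40 = 2.56 × 10⁵.
Original = 896 nM × 2.56 × 10⁵ = 2.29 × 10⁸ nM = 229 mM.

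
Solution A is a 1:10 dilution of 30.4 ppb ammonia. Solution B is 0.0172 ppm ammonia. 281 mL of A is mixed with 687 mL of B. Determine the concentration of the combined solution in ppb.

13.1 ppb

C_A = 30.4 ppb / 10 = 3.04 ppb.
C_B = 0.0172 ppm = 17.2 ppb.
C_mix = (C_A·V_A + C_B·V_B)/(V_A + V_B) = (3.04×281 + 17.2×687) / 968.0 = 13.1 ppb.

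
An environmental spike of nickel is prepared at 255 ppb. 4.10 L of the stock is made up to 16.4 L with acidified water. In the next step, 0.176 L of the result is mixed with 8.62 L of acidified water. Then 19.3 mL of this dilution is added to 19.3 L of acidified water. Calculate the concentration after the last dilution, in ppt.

Overall dilution factor = 4 × 49.98 × 1001 = 2.00 × 10⁵.
255 ppb / 2.00 × 10⁵ = 1.27 × 10⁻³ ppb = 1.27 ppt.

1.27 ppt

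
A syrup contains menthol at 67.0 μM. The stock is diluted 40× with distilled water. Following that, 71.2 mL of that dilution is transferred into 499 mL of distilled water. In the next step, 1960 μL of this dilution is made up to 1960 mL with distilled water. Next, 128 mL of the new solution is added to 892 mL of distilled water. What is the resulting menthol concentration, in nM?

0.0262 nM

Overall dilution factor = 40 × 8.008 × 1000 × 7.969 = 2.55 × 10⁶.
67.0 μM / 2.55 × 10⁶ = 2.62 × 10⁻⁵ μM = 0.0262 nM.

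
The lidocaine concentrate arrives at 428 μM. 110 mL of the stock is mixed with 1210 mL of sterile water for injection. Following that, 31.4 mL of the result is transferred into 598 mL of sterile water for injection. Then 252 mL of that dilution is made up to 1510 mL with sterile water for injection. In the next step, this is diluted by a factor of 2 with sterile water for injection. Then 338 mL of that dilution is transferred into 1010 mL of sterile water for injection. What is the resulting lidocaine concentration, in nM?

Overall dilution factor = 12 × 20.04 × 5.992 × 2 × 3.988 = 1.15 × 10⁴.
428 μM / 1.15 × 10⁴ = 0.0372 μM = 37.2 nM.

37.2 nM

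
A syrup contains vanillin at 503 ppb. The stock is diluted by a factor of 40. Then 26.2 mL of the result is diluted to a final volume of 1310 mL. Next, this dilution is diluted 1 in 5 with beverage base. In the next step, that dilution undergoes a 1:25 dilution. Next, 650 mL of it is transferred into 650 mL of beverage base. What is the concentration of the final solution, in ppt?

Overall dilution factor = 40 × 50 × 5 × 25 × 2 = 5.00 × 10⁵.
503 ppb / 5.00 × 10⁵ = 1.01 × 10⁻³ ppb = 1.01 ppt.

1.01 ppt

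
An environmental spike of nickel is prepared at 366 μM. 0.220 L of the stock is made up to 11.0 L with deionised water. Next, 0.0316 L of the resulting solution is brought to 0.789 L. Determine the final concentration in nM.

Overall dilution factor = 50 × 24.97 = 1248.
366 μM / 1248 = 0.293 μM = 293 nM.

293 nM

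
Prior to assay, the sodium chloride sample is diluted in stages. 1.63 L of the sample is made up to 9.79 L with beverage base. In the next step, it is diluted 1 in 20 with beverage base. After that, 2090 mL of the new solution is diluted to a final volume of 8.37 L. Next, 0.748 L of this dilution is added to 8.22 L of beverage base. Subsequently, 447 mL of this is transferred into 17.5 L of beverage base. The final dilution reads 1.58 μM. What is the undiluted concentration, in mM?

366 mM

Overall dilution factor = 6.006 × 20 × 4.005 × 11.99 × 40.15 = 2.32 × 10⁵.
Original = 1.58 μM × 2.32 × 10⁵ = 3.66 × 10⁵ μM = 366 mM.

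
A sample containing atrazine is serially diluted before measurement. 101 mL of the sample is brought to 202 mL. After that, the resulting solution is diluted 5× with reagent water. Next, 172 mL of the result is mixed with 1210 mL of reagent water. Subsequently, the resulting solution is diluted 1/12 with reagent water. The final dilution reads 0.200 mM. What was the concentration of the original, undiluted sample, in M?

0.193 M

Overall dilution factor = 2 × 5 × 8.035 × 12 = 964.
Original = 0.200 mM × 964 = 193 mM = 0.193 M.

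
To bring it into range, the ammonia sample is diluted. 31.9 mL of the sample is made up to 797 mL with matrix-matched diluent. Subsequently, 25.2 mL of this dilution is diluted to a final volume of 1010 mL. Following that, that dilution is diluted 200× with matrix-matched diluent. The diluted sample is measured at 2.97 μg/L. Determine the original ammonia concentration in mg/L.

Overall dilution factor = 24.98 × 40.08 × 200 = 2.00 × 10⁵.
Original = 2.97 μg/L × 2.00 × 10⁵ = 5.95 × 10⁵ μg/L = 595 mg/L.

595 mg/L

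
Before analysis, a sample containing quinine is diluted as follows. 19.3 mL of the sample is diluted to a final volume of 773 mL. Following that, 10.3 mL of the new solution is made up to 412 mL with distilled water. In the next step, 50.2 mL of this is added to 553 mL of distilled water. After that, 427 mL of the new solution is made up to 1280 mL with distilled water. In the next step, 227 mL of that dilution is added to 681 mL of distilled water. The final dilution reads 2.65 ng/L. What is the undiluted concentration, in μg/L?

Overall dilution factor = 40.05 × 40 × 12.02 × 2.998 × 4 = 2.31 × 10⁵.
Original = 2.65 ng/L × 2.31 × 10⁵ = 6.12 × 10⁵ ng/L = 612 μg/L.

612 μg/L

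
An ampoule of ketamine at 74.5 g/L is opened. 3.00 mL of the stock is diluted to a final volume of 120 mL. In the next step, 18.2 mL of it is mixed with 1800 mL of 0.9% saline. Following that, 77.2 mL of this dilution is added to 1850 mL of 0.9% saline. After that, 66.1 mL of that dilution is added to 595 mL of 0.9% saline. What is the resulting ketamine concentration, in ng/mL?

Overall dilution factor = 40 × 99.90 × 24.96 × 10.00 = 9.98 × 10⁵.
74.5 g/L / 9.98 × 10⁵ = 7.47 × 10⁻⁵ g/L = 74.7 ng/mL.

74.7 ng/mL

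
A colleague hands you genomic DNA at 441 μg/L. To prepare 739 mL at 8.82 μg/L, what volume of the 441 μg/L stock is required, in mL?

14.8 mL

V₁ = C₂V₂/C₁ = 8.82 × 739 / 441 = 14.8 mL.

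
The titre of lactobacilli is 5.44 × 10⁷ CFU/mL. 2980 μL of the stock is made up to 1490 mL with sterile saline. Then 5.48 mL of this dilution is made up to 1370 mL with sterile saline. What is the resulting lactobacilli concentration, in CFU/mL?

Overall dilution factor = 500 × 250 = 1.25 × 10⁵.
5.44 × 10⁷ CFU/mL / 1.25 × 10⁵ = 435 CFU/mL.

435 CFU/mL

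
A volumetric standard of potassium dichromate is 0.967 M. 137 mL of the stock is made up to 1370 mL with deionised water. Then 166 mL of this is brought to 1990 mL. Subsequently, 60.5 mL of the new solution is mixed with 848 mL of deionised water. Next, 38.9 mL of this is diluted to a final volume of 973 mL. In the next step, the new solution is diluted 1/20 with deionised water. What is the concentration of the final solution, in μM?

Overall dilution factor = 10 × 11.99 × 15.02 × 25.01 × 20 = 9.01 × 10⁵.
0.967 M / 9.01 × 10⁵ = 1.07 × 10⁻⁶ M = 1.07 μM.

1.07 μM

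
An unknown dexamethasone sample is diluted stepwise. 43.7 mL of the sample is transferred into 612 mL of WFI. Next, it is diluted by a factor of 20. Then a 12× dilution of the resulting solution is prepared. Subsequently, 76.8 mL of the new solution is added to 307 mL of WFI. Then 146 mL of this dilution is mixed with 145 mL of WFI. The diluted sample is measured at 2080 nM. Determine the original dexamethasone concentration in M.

Overall dilution factor = 15.00 × 20 × 12 × 4.997 × 1.993 = 3.59 × 10⁴.
Original = 2080 nM × 3.59 × 10⁴ = 7.46 × 10⁷ nM = 0.0746 M.

0.0746 M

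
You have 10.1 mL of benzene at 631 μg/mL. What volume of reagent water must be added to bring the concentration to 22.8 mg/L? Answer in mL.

269 mL

22.8 mg/L = 22.8 μg/mL.
V₂ = C₁V₁/C₂ = 631 × 10.1 / 22.8 = 280 mL.
Diluent to add = V₂ − V₁ = 280 − 10.1 = 269 mL.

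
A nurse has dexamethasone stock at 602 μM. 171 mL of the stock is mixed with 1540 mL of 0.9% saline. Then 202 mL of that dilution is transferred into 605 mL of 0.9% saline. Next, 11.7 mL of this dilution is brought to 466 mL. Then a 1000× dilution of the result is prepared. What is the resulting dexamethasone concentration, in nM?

Overall dilution factor = 10.01 × 3.995 × 39.83 × 1000 = 1.59 × 10⁶.
602 μM / 1.59 × 10⁶ = 3.78 × 10⁻⁴ μM = 0.378 nM.

0.378 nM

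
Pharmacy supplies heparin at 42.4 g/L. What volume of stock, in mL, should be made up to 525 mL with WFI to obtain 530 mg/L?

530 mg/L = 0.530 g/L.
V₁ = C₂V₂/C₁ = 0.530 × 525 / 42.4 = 6.56 mL.

6.56 mL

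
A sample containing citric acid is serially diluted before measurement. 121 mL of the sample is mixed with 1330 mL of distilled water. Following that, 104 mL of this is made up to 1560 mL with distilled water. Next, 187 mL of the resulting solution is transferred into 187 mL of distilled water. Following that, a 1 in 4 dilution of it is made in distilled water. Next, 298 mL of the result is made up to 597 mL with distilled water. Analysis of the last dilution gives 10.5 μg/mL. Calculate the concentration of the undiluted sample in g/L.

Overall dilution factor = 11.99 × 15 × 2 × 4 × 2.003 = 2883.
Original = 10.5 μg/mL × 2883 = 3.03 × 10⁴ μg/mL = 30.3 g/L.

30.3 g/L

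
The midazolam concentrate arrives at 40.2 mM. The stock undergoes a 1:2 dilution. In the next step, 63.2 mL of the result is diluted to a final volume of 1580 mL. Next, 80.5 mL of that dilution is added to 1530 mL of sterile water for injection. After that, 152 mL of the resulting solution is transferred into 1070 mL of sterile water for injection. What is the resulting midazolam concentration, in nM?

5000 nM

Overall dilution factor = 2 × 25 × 20.01 × 8.039 = 8042.
40.2 mM / 8042 = 5.00 × 10⁻³ mM = 5000 nM.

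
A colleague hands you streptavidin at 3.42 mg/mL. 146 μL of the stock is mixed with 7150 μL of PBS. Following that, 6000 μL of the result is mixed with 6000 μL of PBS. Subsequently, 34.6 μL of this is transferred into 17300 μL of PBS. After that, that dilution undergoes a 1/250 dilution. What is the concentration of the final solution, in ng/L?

Overall dilution factor = 49.97 × 2 × 501 × 250 = 1.25 × 10⁷.
3.42 mg/mL / 1.25 × 10⁷ = 2.73 × 10⁻⁷ mg/mL = 273 ng/L.

273 ng/L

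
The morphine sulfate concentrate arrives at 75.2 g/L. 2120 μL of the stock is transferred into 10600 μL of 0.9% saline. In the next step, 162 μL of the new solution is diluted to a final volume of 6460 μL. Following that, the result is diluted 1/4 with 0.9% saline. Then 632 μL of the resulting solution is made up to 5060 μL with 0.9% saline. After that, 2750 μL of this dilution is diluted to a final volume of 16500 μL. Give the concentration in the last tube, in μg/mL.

Overall dilution factor = 6 × 39.88 × 4 × 8.006 × 6 = 4.60 × 10⁴.
75.2 g/L / 4.60 × 10⁴ = 1.64 × 10⁻³ g/L = 1.64 μg/mL.

1.64 μg/mL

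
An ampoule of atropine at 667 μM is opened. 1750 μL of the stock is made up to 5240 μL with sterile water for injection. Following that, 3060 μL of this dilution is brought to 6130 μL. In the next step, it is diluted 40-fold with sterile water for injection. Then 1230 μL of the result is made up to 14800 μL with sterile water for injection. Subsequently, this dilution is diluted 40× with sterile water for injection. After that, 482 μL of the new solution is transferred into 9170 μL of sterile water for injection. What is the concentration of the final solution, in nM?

0.288 nM

Overall dilution factor = 2.994 × 2.003 × 40 × 12.03 × 40 × 20.02 = 2.31 × 10⁶.
667 μM / 2.31 × 10⁶ = 2.88 × 10⁻⁴ μM = 0.288 nM.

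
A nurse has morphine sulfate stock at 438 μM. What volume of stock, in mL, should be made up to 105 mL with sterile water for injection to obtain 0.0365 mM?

8.75 mL

0.0365 mM = 36.5 μM.
V₁ = C₂V₂/C₁ = 36.5 × 105 / 438 = 8.75 mL.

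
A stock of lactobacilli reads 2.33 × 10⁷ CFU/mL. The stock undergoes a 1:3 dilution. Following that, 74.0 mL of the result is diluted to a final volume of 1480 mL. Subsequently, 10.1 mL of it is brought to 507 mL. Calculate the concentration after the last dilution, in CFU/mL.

Overall dilution factor = 3 × 20 × 50.20 = 3012.
2.33 × 10⁷ CFU/mL / 3012 = 7740 CFU/mL.

7740 CFU/mL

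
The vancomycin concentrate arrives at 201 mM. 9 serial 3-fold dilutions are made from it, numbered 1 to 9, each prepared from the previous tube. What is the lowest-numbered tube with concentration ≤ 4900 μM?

tube 4

Tube n has concentration 201 mM / 3ⁿ.
Need 3ⁿ ≥ 201 mM / 4900 μM = 41.0, so n ≥ 3.38.
First such tube: n = 4.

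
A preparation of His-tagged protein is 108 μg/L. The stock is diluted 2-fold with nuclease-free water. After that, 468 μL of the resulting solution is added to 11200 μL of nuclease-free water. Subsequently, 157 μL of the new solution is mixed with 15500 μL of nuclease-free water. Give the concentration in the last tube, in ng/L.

21.7 ng/L

Overall dilution factor = 2 × 24.93 × 99.73 = 4973.
108 μg/L / 4973 = 0.0217 μg/L = 21.7 ng/L.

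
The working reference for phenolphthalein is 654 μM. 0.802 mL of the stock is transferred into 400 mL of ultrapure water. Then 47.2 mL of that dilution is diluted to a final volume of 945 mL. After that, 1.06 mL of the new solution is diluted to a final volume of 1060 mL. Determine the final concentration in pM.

Overall dilution factor = 499.8 × 20.02 × 1000 = 1.00 × 10⁷.
654 μM / 1.00 × 10⁷ = 6.54 × 10⁻⁵ μM = 65.4 pM.

65.4 pM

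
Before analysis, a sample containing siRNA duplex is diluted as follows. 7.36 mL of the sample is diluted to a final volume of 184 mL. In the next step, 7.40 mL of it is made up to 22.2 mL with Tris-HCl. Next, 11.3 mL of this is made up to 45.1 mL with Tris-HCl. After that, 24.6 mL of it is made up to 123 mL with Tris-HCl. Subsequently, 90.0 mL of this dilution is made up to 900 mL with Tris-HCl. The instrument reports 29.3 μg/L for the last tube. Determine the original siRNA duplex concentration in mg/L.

439 mg/L

Overall dilution factor = 25 × 3 × 3.991 × 5 × 10 = 1.50 × 10⁴.
Original = 29.3 μg/L × 1.50 × 10⁴ = 4.39 × 10⁵ μg/L = 439 mg/L.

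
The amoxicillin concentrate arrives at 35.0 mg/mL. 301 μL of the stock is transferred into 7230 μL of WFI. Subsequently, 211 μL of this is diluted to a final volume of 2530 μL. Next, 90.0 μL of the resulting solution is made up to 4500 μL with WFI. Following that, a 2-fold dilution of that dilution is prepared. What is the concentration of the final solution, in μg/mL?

Overall dilution factor = 25.02 × 11.99 × 50 × 2 = 3.00 × 10⁴.
35.0 mg/mL / 3.00 × 10⁴ = 1.17 × 10⁻³ mg/mL = 1.17 μg/mL.

1.17 μg/mL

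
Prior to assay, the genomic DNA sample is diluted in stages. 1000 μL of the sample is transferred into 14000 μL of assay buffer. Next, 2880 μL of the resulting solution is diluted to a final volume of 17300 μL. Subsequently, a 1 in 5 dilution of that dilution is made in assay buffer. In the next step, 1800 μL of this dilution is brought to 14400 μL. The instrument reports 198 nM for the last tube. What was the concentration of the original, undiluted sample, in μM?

Overall dilution factor = 15 × 6.007 × 5 × 8 = 3604.
Original = 198 nM × 3604 = 7.14 × 10⁵ nM = 714 μM.

714 μM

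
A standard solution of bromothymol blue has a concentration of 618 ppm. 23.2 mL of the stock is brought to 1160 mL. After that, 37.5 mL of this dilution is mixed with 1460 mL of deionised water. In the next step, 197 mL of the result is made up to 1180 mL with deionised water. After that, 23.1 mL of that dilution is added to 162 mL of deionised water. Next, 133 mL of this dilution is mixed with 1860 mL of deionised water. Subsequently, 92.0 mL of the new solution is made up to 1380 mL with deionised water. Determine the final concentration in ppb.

Overall dilution factor = 50 × 39.93 × 5.990 × 8.013 × 14.98 × 15 = 2.15 × 10⁷.
618 ppm / 2.15 × 10⁷ = 2.87 × 10⁻⁵ ppm = 0.0287 ppb.

0.0287 ppb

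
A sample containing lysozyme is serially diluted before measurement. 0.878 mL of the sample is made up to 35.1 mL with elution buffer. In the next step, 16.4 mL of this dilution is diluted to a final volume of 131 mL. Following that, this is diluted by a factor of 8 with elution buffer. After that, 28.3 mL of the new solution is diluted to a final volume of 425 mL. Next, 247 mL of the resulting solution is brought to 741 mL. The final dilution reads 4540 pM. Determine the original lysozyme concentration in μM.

Overall dilution factor = 39.98 × 7.988 × 8 × 15.02 × 3 = 1.15 × 10⁵.
Original = 4540 pM × 1.15 × 10⁵ = 5.23 × 10⁸ pM = 523 μM.

523 μM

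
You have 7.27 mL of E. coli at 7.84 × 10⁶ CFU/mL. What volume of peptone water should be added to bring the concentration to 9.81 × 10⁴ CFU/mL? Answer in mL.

574 mL

V₂ = C₁V₁/C₂ = 7.84 × 10⁶ × 7.27 / 9.81 × 10⁴ = 581 mL.
Diluent to add = V₂ − V₁ = 581 − 7.27 = 574 mL.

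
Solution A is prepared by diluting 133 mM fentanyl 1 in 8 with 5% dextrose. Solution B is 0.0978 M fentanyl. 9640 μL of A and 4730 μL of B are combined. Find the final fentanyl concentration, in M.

0.0433 M

C_A = 133 mM / 8 = 16.6 mM.
C_B = 0.0978 M = 97.8 mM.
C_mix = (C_A·V_A + C_B·V_B)/(V_A + V_B) = (16.6×9640 + 97.8×4730) / 14370 = 43.3 mM = 0.0433 M.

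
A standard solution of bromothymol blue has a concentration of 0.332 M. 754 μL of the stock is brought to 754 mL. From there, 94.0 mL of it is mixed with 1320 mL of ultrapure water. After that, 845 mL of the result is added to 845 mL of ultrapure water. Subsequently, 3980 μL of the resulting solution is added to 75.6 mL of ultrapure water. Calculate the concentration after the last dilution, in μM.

Overall dilution factor = 1000 × 15.04 × 2 × 19.99 = 6.02 × 10⁵.
0.332 M / 6.02 × 10⁵ = 5.52 × 10⁻⁷ M = 0.552 μM.

0.552 μM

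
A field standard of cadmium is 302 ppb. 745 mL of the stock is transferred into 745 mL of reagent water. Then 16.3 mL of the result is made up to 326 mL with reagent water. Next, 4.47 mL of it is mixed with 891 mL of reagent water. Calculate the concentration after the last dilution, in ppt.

Overall dilution factor = 2 × 20 × 200.3 = 8013.
302 ppb / 8013 = 0.0377 ppb = 37.7 ppt.

37.7 ppt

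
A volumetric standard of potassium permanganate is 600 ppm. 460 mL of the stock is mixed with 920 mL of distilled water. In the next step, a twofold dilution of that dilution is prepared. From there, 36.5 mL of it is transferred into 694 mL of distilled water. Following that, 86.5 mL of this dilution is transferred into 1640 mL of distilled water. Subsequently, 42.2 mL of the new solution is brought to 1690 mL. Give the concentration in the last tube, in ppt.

Overall dilution factor = 3 × 2 × 20.01 × 19.96 × 40.05 = 9.60 × 10⁴.
600 ppm / 9.60 × 10⁴ = 6.25 × 10⁻³ ppm = 6250 ppt.

6250 ppt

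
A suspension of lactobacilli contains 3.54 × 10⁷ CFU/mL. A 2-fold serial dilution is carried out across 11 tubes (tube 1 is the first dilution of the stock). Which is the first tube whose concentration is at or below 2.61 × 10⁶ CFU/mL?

tube 4

Tube n has concentration 3.54 × 10⁷ CFU/mL / 2ⁿ.
Need 2ⁿ ≥ 3.54 × 10⁷ CFU/mL / 2.61 × 10⁶ CFU/mL = 13.6, so n ≥ 3.76.
First such tube: n = 4.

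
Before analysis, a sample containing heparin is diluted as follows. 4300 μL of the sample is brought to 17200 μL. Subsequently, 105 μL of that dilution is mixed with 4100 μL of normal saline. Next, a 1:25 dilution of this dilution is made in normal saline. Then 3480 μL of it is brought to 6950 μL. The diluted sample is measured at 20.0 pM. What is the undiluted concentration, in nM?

Overall dilution factor = 4 × 40.05 × 25 × 1.997 = 7998.
Original = 20.0 pM × 7998 = 1.60 × 10⁵ pM = 160 nM.

160 nM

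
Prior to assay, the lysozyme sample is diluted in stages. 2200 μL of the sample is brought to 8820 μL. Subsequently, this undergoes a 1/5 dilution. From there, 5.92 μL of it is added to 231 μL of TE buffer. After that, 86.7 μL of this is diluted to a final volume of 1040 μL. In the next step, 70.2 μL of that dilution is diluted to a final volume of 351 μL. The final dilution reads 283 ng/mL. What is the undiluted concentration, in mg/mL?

13.6 mg/mL

Overall dilution factor = 4.009 × 5 × 40.02 × 12.00 × 5 = 4.81 × 10⁴.
Original = 283 ng/mL × 4.81 × 10⁴ = 1.36 × 10⁷ ng/mL = 13.6 mg/mL.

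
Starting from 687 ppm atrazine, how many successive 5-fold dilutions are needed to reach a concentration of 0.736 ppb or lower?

9

Need 5ⁿ ≥ 9.33 × 10⁵, so n ≥ log(9.33 × 10⁵)/log(5) = 8.54.
Minimum whole steps: n = 9.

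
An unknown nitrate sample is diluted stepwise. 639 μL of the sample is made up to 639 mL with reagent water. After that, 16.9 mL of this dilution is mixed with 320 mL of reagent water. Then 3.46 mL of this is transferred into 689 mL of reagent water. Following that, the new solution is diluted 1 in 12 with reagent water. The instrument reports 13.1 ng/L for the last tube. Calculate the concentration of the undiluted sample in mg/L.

627 mg/L

Overall dilution factor = 1000 × 19.93 × 200.1 × 12 = 4.79 × 10⁷.
Original = 13.1 ng/L × 4.79 × 10⁷ = 6.27 × 10⁸ ng/L = 627 mg/L.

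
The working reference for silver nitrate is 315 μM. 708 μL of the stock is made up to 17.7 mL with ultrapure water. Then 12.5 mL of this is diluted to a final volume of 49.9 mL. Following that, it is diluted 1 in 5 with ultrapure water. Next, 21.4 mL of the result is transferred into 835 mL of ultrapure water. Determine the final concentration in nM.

15.8 nM

Overall dilution factor = 25 × 3.992 × 5 × 40.02 = 2.00 × 10⁴.
315 μM / 2.00 × 10⁴ = 0.0158 μM = 15.8 nM.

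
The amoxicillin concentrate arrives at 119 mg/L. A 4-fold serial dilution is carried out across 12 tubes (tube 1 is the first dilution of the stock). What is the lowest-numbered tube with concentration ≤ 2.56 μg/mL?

Tube n has concentration 119 mg/L / 4ⁿ.
Need 4ⁿ ≥ 119 mg/L / 2.56 μg/mL = 46.5, so n ≥ 2.77.
First such tube: n = 3.

tube 3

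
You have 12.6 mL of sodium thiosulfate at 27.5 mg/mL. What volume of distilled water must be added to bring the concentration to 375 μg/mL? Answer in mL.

375 μg/mL = 0.375 mg/mL.
V₂ = C₁V₁/C₂ = 27.5 × 12.6 / 0.375 = 924 mL.
Diluent to add = V₂ − V₁ = 924 − 12.6 = 911 mL.

911 mL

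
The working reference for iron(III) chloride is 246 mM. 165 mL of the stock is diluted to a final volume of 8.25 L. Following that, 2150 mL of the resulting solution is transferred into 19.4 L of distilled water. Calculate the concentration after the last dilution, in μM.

491 μM

Overall dilution factor = 50 × 10.02 = 501.
246 mM / 501 = 0.491 mM = 491 μM.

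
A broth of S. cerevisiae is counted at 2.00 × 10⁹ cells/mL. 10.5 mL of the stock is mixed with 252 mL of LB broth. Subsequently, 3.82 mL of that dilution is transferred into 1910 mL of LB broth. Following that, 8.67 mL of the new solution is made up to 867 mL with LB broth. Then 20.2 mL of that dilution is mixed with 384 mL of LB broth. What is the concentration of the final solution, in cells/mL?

Overall dilution factor = 25 × 501 × 100 × 20.01 = 2.51 × 10⁷.
2.00 × 10⁹ cells/mL / 2.51 × 10⁷ = 79.8 cells/mL.

79.8 cells/mL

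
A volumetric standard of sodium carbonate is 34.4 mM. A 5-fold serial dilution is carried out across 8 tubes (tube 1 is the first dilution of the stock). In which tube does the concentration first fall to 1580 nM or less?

Tube n has concentration 34.4 mM / 5ⁿ.
Need 5ⁿ ≥ 34.4 mM / 1580 nM = 2.18 × 10⁴, so n ≥ 6.21.
First such tube: n = 7.

tube 7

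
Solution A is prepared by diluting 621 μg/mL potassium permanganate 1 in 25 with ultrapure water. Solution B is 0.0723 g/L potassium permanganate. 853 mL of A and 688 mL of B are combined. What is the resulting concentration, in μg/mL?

C_A = 621 μg/mL / 25 = 24.8 μg/mL.
C_B = 0.0723 g/L = 72.3 μg/mL.
C_mix = (C_A·V_A + C_B·V_B)/(V_A + V_B) = (24.8×853 + 72.3×688) / 1541 = 46.0 μg/mL.

46.0 μg/mL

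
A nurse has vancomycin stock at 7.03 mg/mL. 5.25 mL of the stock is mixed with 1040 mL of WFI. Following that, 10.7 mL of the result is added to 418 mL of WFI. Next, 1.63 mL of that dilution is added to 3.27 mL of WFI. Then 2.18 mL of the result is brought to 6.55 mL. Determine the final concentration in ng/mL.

97.6 ng/mL

Overall dilution factor = 199.1 × 40.07 × 3.006 × 3.005 = 7.20 × 10⁴.
7.03 mg/mL / 7.20 × 10⁴ = 9.76 × 10⁻⁵ mg/mL = 97.6 ng/mL.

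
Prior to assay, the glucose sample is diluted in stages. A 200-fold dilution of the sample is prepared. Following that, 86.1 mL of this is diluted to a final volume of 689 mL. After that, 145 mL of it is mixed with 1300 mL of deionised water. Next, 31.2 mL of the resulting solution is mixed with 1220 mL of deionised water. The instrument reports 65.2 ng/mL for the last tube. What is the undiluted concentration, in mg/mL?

41.7 mg/mL

Overall dilution factor = 200 × 8.002 × 9.966 × 40.10 = 6.40 × 10⁵.
Original = 65.2 ng/mL × 6.40 × 10⁵ = 4.17 × 10⁷ ng/mL = 41.7 mg/mL.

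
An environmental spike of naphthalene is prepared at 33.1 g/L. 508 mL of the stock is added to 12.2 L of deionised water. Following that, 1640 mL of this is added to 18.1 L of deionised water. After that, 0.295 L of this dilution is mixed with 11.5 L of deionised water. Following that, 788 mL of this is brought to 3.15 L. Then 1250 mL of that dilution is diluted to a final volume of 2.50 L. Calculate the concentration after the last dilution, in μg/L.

344 μg/L

Overall dilution factor = 25.02 × 12.04 × 39.98 × 3.997 × 2 = 9.63 × 10⁴.
33.1 g/L / 9.63 × 10⁴ = 3.44 × 10⁻⁴ g/L = 344 μg/L.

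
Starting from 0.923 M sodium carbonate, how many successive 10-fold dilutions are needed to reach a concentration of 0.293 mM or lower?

Need 10ⁿ ≥ 3150, so n ≥ log(3150)/log(10) = 3.50.
Minimum whole steps: n = 4.

4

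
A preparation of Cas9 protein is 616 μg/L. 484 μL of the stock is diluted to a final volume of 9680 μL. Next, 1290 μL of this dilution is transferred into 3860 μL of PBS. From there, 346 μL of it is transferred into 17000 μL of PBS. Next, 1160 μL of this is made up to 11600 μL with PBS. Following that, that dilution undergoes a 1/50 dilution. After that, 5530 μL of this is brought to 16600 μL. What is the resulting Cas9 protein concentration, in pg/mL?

0.103 pg/mL

Overall dilution factor = 20 × 3.992 × 50.13 × 10 × 50 × 3.002 = 6.01 × 10⁶.
616 μg/L / 6.01 × 10⁶ = 1.03 × 10⁻⁴ μg/L = 0.103 pg/mL.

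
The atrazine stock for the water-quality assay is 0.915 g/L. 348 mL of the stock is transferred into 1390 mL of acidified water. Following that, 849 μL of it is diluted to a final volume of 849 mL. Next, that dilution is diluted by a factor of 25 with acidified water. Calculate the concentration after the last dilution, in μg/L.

7.33 μg/L

Overall dilution factor = 4.994 × 1000 × 25 = 1.25 × 10⁵.
0.915 g/L / 1.25 × 10⁵ = 7.33 × 10⁻⁶ g/L = 7.33 μg/L.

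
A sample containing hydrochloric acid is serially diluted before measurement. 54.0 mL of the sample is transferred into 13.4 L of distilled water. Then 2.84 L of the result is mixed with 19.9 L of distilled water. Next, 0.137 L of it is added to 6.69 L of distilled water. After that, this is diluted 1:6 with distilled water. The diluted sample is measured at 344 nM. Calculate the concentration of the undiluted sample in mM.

205 mM

Overall dilution factor = 249.1 × 8.007 × 49.83 × 6 = 5.96 × 10⁵.
Original = 344 nM × 5.96 × 10⁵ = 2.05 × 10⁸ nM = 205 mM.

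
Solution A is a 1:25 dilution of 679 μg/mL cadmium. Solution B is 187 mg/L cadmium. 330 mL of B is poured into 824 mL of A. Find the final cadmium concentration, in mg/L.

C_A = 679 μg/mL / 25 = 27.2 μg/mL.
C_B = 187 mg/L = 187 μg/mL.
C_mix = (C_A·V_A + C_B·V_B)/(V_A + V_B) = (27.2×824 + 187×330) / 1154 = 72.9 μg/mL = 72.9 mg/L.

72.9 mg/L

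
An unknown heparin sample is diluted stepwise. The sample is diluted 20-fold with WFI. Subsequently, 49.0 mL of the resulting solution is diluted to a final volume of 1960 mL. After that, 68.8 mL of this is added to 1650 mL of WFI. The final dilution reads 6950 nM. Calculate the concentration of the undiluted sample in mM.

Overall dilution factor = 20 × 40 × 24.98 = 2.00 × 10⁴.
Original = 6950 nM × 2.00 × 10⁴ = 1.39 × 10⁸ nM = 139 mM.

139 mM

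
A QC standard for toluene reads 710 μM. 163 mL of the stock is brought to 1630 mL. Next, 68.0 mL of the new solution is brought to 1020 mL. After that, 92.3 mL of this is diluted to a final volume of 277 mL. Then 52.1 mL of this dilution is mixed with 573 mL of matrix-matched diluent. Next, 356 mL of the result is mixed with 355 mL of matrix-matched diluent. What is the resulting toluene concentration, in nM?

65.8 nM

Overall dilution factor = 10 × 15 × 3.001 × 12.00 × 1.997 = 1.08 × 10⁴.
710 μM / 1.08 × 10⁴ = 0.0658 μM = 65.8 nM.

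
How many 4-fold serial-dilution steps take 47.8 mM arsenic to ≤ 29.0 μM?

Need 4ⁿ ≥ 1648, so n ≥ log(1648)/log(4) = 5.34.
Minimum whole steps: n = 6.

6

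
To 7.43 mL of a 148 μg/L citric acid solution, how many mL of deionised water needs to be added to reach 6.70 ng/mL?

157 mL

6.70 ng/mL = 6.70 μg/L.
V₂ = C₁V₁/C₂ = 148 × 7.43 / 6.70 = 164 mL.
Diluent to add = V₂ − V₁ = 164 − 7.43 = 157 mL.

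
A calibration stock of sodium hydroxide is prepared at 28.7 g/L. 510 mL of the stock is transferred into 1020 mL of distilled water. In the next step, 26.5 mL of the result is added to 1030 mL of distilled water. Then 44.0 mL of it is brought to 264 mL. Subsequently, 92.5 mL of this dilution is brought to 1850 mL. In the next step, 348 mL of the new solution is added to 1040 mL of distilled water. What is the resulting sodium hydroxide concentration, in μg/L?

501 μg/L

Overall dilution factor = 3 × 39.87 × 6 × 20 × 3.989 = 5.72 × 10⁴.
28.7 g/L / 5.72 × 10⁴ = 5.01 × 10⁻⁴ g/L = 501 μg/L.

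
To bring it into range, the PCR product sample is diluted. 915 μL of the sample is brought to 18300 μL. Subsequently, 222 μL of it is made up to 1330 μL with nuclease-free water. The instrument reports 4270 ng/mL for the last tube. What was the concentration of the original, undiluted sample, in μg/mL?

512 μg/mL

Overall dilution factor = 20 × 5.991 = 120.
Original = 4270 ng/mL × 120 = 5.12 × 10⁵ ng/mL = 512 μg/mL.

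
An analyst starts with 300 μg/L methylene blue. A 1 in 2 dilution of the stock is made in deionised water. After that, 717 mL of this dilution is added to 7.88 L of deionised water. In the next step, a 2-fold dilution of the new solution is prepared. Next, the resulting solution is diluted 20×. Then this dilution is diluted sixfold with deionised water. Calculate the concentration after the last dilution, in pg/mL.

52.1 pg/mL

Overall dilution factor = 2 × 11.99 × 2 × 20 × 6 = 5755.
300 μg/L / 5755 = 0.0521 μg/L = 52.1 pg/mL.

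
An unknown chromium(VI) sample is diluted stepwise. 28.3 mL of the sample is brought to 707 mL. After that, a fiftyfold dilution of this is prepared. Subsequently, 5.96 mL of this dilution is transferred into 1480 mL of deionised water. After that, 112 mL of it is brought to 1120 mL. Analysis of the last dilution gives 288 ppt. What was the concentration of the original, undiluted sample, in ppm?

897 ppm

Overall dilution factor = 24.98 × 50 × 249.3 × 10 = 3.11 × 10⁶.
Original = 288 ppt × 3.11 × 10⁶ = 8.97 × 10⁸ ppt = 897 ppm.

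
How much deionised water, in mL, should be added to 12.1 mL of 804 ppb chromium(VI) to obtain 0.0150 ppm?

0.0150 ppm = 15.0 ppb.
V₂ = C₁V₁/C₂ = 804 × 12.1 / 15.0 = 649 mL.
Diluent to add = V₂ − V₁ = 649 − 12.1 = 636 mL.

636 mL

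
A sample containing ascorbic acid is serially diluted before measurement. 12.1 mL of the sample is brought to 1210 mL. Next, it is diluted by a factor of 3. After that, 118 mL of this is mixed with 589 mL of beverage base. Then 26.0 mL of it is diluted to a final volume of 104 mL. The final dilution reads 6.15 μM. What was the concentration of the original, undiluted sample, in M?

0.0442 M

Overall dilution factor = 100 × 3 × 5.992 × 4 = 7190.
Original = 6.15 μM × 7190 = 4.42 × 10⁴ μM = 0.0442 M.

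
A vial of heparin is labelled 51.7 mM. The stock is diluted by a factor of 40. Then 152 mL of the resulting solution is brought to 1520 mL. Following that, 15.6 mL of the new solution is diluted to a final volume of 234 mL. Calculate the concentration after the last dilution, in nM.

Overall dilution factor = 40 × 10 × 15 = 6000.
51.7 mM / 6000 = 8.62 × 10⁻³ mM = 8620 nM.

8620 nM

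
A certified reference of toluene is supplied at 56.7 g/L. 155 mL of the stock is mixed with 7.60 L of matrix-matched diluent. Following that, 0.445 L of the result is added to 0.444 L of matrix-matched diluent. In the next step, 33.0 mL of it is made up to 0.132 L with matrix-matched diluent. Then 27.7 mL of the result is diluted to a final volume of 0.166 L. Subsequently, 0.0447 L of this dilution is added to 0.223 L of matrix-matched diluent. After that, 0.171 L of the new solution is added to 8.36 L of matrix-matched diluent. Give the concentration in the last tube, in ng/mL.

79.2 ng/mL

Overall dilution factor = 50.03 × 1.998 × 4 × 5.993 × 5.989 × 49.89 = 7.16 × 10⁵.
56.7 g/L / 7.16 × 10⁵ = 7.92 × 10⁻⁵ g/L = 79.2 ng/mL.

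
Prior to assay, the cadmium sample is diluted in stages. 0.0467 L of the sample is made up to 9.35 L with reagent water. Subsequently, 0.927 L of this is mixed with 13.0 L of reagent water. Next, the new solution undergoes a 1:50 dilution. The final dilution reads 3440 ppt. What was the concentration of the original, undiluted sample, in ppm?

Overall dilution factor = 200.2 × 15.02 × 50 = 1.50 × 10⁵.
Original = 3440 ppt × 1.50 × 10⁵ = 5.17 × 10⁸ ppt = 517 ppm.

517 ppm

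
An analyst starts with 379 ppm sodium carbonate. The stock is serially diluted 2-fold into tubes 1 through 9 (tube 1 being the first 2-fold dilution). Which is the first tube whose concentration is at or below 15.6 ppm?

tube 5

Tube n has concentration 379 ppm / 2ⁿ.
Need 2ⁿ ≥ 379 ppm / 15.6 ppm = 24.3, so n ≥ 4.60.
First such tube: n = 5.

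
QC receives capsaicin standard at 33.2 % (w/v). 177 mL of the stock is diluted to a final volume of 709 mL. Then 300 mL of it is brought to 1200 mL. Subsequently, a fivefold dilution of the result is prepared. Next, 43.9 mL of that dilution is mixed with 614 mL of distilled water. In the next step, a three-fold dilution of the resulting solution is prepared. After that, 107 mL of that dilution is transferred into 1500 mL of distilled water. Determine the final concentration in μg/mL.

Overall dilution factor = 4.006 × 4 × 5 × 14.99 × 3 × 15.02 = 5.41 × 10⁴.
33.2 % (w/v) / 5.41 × 10⁴ = 6.14 × 10⁻⁴ % (w/v) = 6.14 μg/mL.

6.14 μg/mL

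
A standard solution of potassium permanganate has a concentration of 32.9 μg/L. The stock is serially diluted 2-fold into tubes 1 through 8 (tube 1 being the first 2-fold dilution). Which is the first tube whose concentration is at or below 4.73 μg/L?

Tube n has concentration 32.9 μg/L / 2ⁿ.
Need 2ⁿ ≥ 32.9 μg/L / 4.73 μg/L = 6.96, so n ≥ 2.80.
First such tube: n = 3.

tube 3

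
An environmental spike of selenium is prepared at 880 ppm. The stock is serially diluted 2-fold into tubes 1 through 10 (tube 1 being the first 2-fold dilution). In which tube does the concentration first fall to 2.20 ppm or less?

Tube n has concentration 880 ppm / 2ⁿ.
Need 2ⁿ ≥ 880 ppm / 2.20 ppm = 400, so n ≥ 8.64.
First such tube: n = 9.

tube 9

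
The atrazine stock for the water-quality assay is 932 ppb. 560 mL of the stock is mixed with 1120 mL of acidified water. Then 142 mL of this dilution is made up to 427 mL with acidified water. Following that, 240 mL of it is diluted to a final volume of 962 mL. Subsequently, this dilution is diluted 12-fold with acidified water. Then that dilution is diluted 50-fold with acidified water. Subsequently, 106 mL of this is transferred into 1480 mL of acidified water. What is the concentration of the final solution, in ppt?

2.87 ppt

Overall dilution factor = 3 × 3.007 × 4.008 × 12 × 50 × 14.96 = 3.25 × 10⁵.
932 ppb / 3.25 × 10⁵ = 2.87 × 10⁻³ ppb = 2.87 ppt.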